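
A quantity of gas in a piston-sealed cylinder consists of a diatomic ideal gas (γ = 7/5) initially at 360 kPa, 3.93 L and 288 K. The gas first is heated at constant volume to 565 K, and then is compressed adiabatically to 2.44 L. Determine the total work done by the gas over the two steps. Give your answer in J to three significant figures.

W_total ≈ -1460 J

Step 1 (isochoric): W = 0 (constant volume).
After step 1: P = 706.2 kPa (V unchanged).
Step 2 (adiabatic): W = (P₁V₁ − P₂V₂)/(γ−1) = (2776 − 3359)/0.4 = -1457 J.
W_total = 0 − 1457 = -1457 J.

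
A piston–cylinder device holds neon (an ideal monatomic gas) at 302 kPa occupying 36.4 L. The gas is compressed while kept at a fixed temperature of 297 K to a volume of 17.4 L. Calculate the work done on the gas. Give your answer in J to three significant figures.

W ≈ 8110 J

Isothermal: W = nRT ln(V₂/V₁) = P₁V₁ ln(V₂/V₁).
P₁V₁ = (302 kPa)(36.4 L) = 10993 J.
W = 10993 × ln(17.4/36.4) = 10993 × -0.7381
W_by_gas = -8114 J; work on gas = −W_by = 8114 J.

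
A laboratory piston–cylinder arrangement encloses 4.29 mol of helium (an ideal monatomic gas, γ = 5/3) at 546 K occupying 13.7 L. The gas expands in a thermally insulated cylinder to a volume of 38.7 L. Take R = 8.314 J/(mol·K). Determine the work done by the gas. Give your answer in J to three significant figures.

W ≈ 14600 J

Adiabatic: TV^(γ−1) = const with γ = 5/3.
T₂ = T₁ (V₁/V₂)^(γ−1) = 546 × (13.7/38.7)^0.667 = 546 × 0.5004 = 273.2 K.
W_by = nCᵥ(T₁ − T₂) = (4.29)(12.47)(546 − 273.2) = 14593 J.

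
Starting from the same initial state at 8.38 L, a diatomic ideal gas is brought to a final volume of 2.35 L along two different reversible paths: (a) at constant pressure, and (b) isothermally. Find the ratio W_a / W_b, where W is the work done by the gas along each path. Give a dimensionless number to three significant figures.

Path (a) isobaric: W = P₁(V₂ − V₁) → W_a/(P₁V₁) = -0.7196.
Path (b) isothermal: W = P₁V₁ ln(V₂/V₁) → W_b/(P₁V₁) = -1.271.
W_a / W_b = -0.7196 / -1.271 = 0.566.

W_a / W_b ≈ 0.566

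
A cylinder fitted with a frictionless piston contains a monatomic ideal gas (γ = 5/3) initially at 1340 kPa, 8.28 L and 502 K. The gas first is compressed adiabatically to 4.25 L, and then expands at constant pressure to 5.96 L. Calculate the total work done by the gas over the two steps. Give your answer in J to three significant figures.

W_total ≈ -2350 J

Step 1 (adiabatic): W = (P₁V₁ − P₂V₂)/(γ−1) = (11095 − 17307)/0.667 = -9318 J.
After step 1: P = 4072 kPa, V = 4.25 L, T = 783.1 K.
Step 2 (isobaric): W = PΔV = (4072 kPa)(5.96 − 4.25 L) = 6964 J.
W_total = -9318 + 6964 = -2355 J.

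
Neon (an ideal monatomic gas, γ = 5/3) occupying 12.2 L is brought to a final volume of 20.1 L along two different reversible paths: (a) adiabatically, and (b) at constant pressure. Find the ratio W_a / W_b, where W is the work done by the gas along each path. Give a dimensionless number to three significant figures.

Path (a) adiabatic: W = P₁V₁(1 − (V₁/V₂)^(γ−1))/(γ−1) → W_a/(P₁V₁) = 0.4247.
Path (b) isobaric: W = P₁(V₂ − V₁) → W_b/(P₁V₁) = 0.6475.
W_a / W_b = 0.4247 / 0.6475 = 0.6559.

W_a / W_b ≈ 0.656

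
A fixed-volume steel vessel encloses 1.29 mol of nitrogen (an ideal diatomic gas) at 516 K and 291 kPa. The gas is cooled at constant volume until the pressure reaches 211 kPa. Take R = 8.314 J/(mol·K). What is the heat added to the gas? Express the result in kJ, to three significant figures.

Constant volume ⇒ W = 0, so Q = ΔU = nCᵥΔT with Cᵥ = 5R/2 = 20.79 J/(mol·K).
At constant V, T₂/T₁ = P₂/P₁ ⇒ ΔT = T₁(P₂/P₁ − 1) = 516·(211/291 − 1) = -141.9 K.
ΔU = (1.29)(20.79)(-141.9) = -3804 J.

Q ≈ -3.80 kJ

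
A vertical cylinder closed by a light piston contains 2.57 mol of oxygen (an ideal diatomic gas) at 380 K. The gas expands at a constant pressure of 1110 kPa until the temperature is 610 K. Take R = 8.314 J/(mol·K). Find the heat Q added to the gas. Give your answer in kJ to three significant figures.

Q ≈ 17.2 kJ

Isobaric: W = nRΔT = (2.57)(8.314)(230) = 4914 J.
ΔU = nCᵥΔT with Cᵥ = 5R/2: ΔU = (2.57)(20.79)(230) = 12286 J.
Q = ΔU + W = 12286 + 4914 = 17200 J.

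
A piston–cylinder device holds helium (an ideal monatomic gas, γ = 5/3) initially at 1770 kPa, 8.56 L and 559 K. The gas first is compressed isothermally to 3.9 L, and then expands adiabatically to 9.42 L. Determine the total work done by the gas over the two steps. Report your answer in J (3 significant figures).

W_total ≈ -1810 J

Step 1 (isothermal): W = P₁V₁ ln(V₂/V₁) = (15151) ln(3.9/8.56) = -11911 J.
After step 1: P = 3885 kPa, V = 3.9 L, T = 559 K.
Step 2 (adiabatic): W = (P₁V₁ − P₂V₂)/(γ−1) = (15151 − 8416)/0.667 = 10102 J.
W_total = -11911 + 10102 = -1808 J.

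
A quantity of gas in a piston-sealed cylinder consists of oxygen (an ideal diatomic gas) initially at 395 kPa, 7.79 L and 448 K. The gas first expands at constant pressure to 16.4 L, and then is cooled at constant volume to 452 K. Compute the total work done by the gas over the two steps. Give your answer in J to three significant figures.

Step 1 (isobaric): W = PΔV = (395 kPa)(16.4 − 7.79 L) = 3401 J.
Step 2 (isochoric): W = 0 (constant volume).
W_total = 3401 + 0 = 3401 J.

W_total ≈ 3400 J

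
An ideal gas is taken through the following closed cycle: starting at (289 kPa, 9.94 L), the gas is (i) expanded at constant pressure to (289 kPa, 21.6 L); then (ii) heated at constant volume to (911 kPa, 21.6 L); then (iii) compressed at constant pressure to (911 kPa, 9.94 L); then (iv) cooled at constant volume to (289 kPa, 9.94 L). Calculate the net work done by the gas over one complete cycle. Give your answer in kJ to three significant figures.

W_net ≈ -7.25 kJ

Constant-volume legs do no work.
W(i) = (289)(21.6 − 9.94) = 3370 J; W(iii) = (911)(9.94 − 21.6) = -10622 J.
W_net = 3370 − 10622 = -7253 J (the counter-clockwise enclosed area).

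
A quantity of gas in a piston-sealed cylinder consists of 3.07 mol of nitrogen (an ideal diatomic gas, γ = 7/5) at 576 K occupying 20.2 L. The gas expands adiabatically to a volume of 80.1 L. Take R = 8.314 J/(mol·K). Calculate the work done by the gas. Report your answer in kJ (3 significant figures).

Adiabatic: TV^(γ−1) = const with γ = 7/5.
T₂ = T₁ (V₁/V₂)^(γ−1) = 576 × (20.2/80.1)^0.4 = 576 × 0.5764 = 332 K.
W_by = nCᵥ(T₁ − T₂) = (3.07)(20.79)(576 − 332) = 15571 J.

W ≈ 15.6 kJ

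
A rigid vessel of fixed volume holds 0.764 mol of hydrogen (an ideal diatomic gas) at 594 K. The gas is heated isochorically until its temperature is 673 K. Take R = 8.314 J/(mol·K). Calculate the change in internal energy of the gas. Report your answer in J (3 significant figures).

Constant volume ⇒ W = 0, so Q = ΔU = nCᵥΔT with Cᵥ = 5R/2 = 20.79 J/(mol·K).
ΔU = (0.764)(20.79)(673 − 594) = 1254 J.

ΔU ≈ 1250 J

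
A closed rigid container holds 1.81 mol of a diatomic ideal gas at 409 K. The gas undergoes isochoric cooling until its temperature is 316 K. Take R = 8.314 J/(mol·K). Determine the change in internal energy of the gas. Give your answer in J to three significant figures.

ΔU ≈ -3500 J

Constant volume ⇒ W = 0, so Q = ΔU = nCᵥΔT with Cᵥ = 5R/2 = 20.79 J/(mol·K).
ΔU = (1.81)(20.79)(316 − 409) = -3499 J.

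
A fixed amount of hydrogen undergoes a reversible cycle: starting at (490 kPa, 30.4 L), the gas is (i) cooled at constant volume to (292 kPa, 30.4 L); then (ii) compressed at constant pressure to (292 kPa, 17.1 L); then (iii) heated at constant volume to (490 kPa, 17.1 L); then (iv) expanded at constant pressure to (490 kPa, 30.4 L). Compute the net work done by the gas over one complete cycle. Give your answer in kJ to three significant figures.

W_net ≈ 2.63 kJ

Constant-volume legs do no work.
W(ii) = (292)(17.1 − 30.4) = -3884 J; W(iv) = (490)(30.4 − 17.1) = 6517 J.
W_net = -3884 + 6517 = 2633 J (the clockwise enclosed area).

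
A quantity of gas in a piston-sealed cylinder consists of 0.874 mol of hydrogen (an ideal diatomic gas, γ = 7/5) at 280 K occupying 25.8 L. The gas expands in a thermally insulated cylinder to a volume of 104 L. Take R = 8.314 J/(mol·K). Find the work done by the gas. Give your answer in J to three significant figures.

Adiabatic: TV^(γ−1) = const with γ = 7/5.
T₂ = T₁ (V₁/V₂)^(γ−1) = 280 × (25.8/104)^0.4 = 280 × 0.5726 = 160.3 K.
W_by = nCᵥ(T₁ − T₂) = (0.874)(20.79)(280 − 160.3) = 2174 J.

W ≈ 2170 J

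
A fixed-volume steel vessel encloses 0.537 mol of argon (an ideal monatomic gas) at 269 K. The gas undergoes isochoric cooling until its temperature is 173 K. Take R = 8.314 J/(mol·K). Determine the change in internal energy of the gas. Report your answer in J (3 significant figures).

Constant volume ⇒ W = 0, so Q = ΔU = nCᵥΔT with Cᵥ = 3R/2 = 12.47 J/(mol·K).
ΔU = (0.537)(12.47)(173 − 269) = -642.9 J.

ΔU ≈ -643 J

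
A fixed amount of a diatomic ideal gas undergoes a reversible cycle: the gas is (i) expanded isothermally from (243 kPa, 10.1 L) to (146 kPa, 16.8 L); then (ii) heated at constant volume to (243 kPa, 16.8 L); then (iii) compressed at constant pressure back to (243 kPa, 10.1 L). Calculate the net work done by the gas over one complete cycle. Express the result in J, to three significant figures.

Leg (i): W = PᵢVᵢ ln(V_f/Vᵢ) = (2454) ln(16.8/10.1) = 1249 J.
Leg (ii): W = 0.
Leg (iii): W = PΔV = (243)(10.1 − 16.8) = -1628 J.
W_net = 1249 − 1628 = -379.2 J.

W_net ≈ -379 J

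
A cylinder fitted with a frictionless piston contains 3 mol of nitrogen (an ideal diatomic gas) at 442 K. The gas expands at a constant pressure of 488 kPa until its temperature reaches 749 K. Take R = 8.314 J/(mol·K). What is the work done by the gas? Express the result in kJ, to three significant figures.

Isobaric: W = P ΔV = nR ΔT.
W = (3)(8.314)(749 − 442) = 7657 J.

W ≈ 7.66 kJ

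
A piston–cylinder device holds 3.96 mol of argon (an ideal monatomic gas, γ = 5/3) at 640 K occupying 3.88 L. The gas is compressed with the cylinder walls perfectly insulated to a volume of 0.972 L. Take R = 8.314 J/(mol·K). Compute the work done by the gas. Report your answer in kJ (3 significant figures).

Adiabatic: TV^(γ−1) = const with γ = 5/3.
T₂ = T₁ (V₁/V₂)^(γ−1) = 640 × (3.88/0.972)^0.667 = 640 × 2.516 = 1610 K.
W_by = nCᵥ(T₁ − T₂) = (3.96)(12.47)(640 − 1610) = -47928 J.

W ≈ -47.9 kJ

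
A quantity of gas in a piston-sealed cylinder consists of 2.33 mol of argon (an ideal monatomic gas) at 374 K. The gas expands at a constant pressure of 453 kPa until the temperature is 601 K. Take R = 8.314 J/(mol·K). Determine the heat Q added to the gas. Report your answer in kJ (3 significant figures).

Isobaric: W = nRΔT = (2.33)(8.314)(227) = 4397 J.
ΔU = nCᵥΔT with Cᵥ = 3R/2: ΔU = (2.33)(12.47)(227) = 6596 J.
Q = ΔU + W = 6596 + 4397 = 10993 J.

Q ≈ 11.0 kJ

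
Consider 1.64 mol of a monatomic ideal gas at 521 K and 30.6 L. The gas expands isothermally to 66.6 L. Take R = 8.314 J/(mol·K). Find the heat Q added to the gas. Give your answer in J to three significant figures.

Isothermal ⇒ ΔU = 0, so Q = W = nRT ln(V₂/V₁).
Q = (1.64)(8.314)(521) ln(66.6/30.6) = 7104 × 0.7777 = 5525 J.

Q ≈ 5520 J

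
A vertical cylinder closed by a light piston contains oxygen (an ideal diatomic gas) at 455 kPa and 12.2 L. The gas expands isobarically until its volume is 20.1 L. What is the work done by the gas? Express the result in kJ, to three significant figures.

Isobaric: W = P ΔV.
W = (455 kPa)(20.1 − 12.2 L) = (455)(7.9) = 3595 J.

W ≈ 3.59 kJ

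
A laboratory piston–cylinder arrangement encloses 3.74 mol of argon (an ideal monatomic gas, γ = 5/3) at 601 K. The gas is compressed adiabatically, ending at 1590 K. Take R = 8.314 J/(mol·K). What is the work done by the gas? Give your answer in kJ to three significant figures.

W ≈ -46.1 kJ

Adiabatic ⇒ Q = 0, so W_by = −ΔU = nCᵥ(T₁ − T₂).
Cᵥ = 3R/2 = 12.47 J/(mol·K).
W = (3.74)(12.47)(601 − 1590) = -46128 J.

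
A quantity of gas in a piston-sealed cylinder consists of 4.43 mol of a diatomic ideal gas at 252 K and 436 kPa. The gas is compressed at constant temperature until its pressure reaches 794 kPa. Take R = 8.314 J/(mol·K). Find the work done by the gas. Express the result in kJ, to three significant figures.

Isothermal process: W = nRT ln(V₂/V₁) = nRT ln(P₁/P₂).
W = (4.43)(8.314)(252) × ln(436/794)
  = 9281 × ln(0.5491) = 9281 × -0.5994
W_by_gas = -5564 J.

W ≈ -5.56 kJ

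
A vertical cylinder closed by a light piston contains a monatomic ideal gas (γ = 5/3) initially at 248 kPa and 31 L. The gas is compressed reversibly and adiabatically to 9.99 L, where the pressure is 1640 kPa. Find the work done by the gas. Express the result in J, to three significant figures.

Adiabatic: W = (P₁V₁ − P₂V₂)/(γ − 1) with γ = 5/3.
P₁V₁ = 7688 J, P₂V₂ = 16384 J.
W = (7688 − 16384) / 0.6667 = -13043 J.

W ≈ -13000 J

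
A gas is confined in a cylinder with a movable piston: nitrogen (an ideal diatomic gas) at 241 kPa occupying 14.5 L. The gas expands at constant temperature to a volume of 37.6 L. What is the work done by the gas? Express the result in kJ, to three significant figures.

W ≈ 3.33 kJ

Isothermal: W = nRT ln(V₂/V₁) = P₁V₁ ln(V₂/V₁).
P₁V₁ = (241 kPa)(14.5 L) = 3494 J.
W = 3494 × ln(37.6/14.5) = 3494 × 0.9529
W_by_gas = 3330 J.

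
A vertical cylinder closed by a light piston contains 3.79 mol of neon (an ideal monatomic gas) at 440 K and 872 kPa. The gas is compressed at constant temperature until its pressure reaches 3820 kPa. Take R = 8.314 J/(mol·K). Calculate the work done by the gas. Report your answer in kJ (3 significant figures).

Isothermal process: W = nRT ln(V₂/V₁) = nRT ln(P₁/P₂).
W = (3.79)(8.314)(440) × ln(872/3820)
  = 13864 × ln(0.2283) = 13864 × -1.477
W_by_gas = -20481 J.

W ≈ -20.5 kJ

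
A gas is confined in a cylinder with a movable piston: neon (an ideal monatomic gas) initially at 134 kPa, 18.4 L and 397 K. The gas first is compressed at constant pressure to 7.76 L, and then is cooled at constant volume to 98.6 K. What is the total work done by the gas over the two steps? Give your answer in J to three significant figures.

W_total ≈ -1430 J

Step 1 (isobaric): W = PΔV = (134 kPa)(7.76 − 18.4 L) = -1426 J.
Step 2 (isochoric): W = 0 (constant volume).
W_total = -1426 + 0 = -1426 J.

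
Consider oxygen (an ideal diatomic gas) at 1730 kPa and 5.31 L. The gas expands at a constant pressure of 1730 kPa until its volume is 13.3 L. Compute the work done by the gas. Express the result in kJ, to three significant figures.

W ≈ 13.8 kJ

Isobaric: W = P ΔV.
W = (1730 kPa)(13.3 − 5.31 L) = (1730)(7.99) = 13823 J.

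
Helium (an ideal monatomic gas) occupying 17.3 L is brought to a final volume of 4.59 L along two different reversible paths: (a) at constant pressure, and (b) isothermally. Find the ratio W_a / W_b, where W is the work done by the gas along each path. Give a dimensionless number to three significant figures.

W_a / W_b ≈ 0.554

Path (a) isobaric: W = P₁(V₂ − V₁) → W_a/(P₁V₁) = -0.7347.
Path (b) isothermal: W = P₁V₁ ln(V₂/V₁) → W_b/(P₁V₁) = -1.327.
W_a / W_b = -0.7347 / -1.327 = 0.5537.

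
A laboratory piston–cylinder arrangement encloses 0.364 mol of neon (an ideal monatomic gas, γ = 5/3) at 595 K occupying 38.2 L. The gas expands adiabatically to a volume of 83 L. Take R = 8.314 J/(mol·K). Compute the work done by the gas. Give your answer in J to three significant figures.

Adiabatic: TV^(γ−1) = const with γ = 5/3.
T₂ = T₁ (V₁/V₂)^(γ−1) = 595 × (38.2/83)^0.667 = 595 × 0.5961 = 354.7 K.
W_by = nCᵥ(T₁ − T₂) = (0.364)(12.47)(595 − 354.7) = 1091 J.

W ≈ 1090 J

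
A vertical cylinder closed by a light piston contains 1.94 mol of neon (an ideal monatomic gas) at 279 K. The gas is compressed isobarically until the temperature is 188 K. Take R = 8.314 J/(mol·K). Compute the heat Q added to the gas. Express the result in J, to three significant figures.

Q ≈ -3670 J

Isobaric: W = nRΔT = (1.94)(8.314)(-91) = -1468 J.
ΔU = nCᵥΔT with Cᵥ = 3R/2: ΔU = (1.94)(12.47)(-91) = -2202 J.
Q = ΔU + W = -2202 − 1468 = -3669 J.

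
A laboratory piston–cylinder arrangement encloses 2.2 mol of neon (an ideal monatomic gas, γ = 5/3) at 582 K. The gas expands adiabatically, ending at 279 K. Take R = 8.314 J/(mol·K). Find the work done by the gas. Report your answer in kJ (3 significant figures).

Adiabatic ⇒ Q = 0, so W_by = −ΔU = nCᵥ(T₁ − T₂).
Cᵥ = 3R/2 = 12.47 J/(mol·K).
W = (2.2)(12.47)(582 − 279) = 8313 J.

W ≈ 8.31 kJ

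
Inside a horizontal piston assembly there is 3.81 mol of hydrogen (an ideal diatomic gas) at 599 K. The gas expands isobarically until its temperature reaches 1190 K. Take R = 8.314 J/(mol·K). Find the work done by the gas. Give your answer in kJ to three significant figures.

Isobaric: W = P ΔV = nR ΔT.
W = (3.81)(8.314)(1190 − 599) = 18721 J.

W ≈ 18.7 kJ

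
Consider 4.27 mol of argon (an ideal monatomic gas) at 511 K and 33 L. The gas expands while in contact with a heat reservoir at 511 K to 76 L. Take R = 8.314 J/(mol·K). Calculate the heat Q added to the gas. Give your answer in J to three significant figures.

Isothermal ⇒ ΔU = 0, so Q = W = nRT ln(V₂/V₁).
Q = (4.27)(8.314)(511) ln(76/33) = 18141 × 0.8342 = 15134 J.

Q ≈ 15100 J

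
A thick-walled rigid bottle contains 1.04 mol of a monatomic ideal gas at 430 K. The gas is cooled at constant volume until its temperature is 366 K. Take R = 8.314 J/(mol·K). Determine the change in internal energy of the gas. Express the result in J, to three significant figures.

Constant volume ⇒ W = 0, so Q = ΔU = nCᵥΔT with Cᵥ = 3R/2 = 12.47 J/(mol·K).
ΔU = (1.04)(12.47)(366 − 430) = -830.1 J.

ΔU ≈ -830 J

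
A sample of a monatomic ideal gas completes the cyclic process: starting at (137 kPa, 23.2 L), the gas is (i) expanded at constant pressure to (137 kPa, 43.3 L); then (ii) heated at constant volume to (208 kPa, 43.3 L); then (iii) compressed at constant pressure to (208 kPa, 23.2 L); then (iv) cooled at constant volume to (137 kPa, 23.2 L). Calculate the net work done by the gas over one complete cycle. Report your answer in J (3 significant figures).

Constant-volume legs do no work.
W(i) = (137)(43.3 − 23.2) = 2754 J; W(iii) = (208)(23.2 − 43.3) = -4181 J.
W_net = 2754 − 4181 = -1427 J (the counter-clockwise enclosed area).

W_net ≈ -1430 J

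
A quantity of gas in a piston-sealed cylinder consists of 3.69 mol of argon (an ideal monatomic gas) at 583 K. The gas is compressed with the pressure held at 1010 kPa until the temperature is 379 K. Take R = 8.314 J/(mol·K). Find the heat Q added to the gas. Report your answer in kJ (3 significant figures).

Isobaric: W = nRΔT = (3.69)(8.314)(-204) = -6258 J.
ΔU = nCᵥΔT with Cᵥ = 3R/2: ΔU = (3.69)(12.47)(-204) = -9388 J.
Q = ΔU + W = -9388 − 6258 = -15646 J.

Q ≈ -15.6 kJ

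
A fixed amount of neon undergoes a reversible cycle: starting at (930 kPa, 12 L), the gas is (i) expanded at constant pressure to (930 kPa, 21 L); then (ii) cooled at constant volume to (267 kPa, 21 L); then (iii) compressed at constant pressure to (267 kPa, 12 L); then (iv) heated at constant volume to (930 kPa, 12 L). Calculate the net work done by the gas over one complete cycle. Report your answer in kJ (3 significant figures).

W_net ≈ 5.97 kJ

Constant-volume legs do no work.
W(i) = (930)(21 − 12) = 8370 J; W(iii) = (267)(12 − 21) = -2403 J.
W_net = 8370 − 2403 = 5967 J (the clockwise enclosed area).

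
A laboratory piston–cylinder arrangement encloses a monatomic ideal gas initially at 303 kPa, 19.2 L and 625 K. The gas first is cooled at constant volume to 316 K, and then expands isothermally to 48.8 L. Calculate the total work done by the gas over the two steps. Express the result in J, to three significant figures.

Step 1 (isochoric): W = 0 (constant volume).
After step 1: P = 153.2 kPa (V unchanged).
Step 2 (isothermal): W = P₁V₁ ln(V₂/V₁) = (2941) ln(48.8/19.2) = 2744 J.
W_total = 0 + 2744 = 2744 J.

W_total ≈ 2740 J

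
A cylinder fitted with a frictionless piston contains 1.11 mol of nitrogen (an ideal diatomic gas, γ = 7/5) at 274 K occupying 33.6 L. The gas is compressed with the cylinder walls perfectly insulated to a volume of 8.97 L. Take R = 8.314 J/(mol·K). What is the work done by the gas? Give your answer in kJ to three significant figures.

W ≈ -4.40 kJ

Adiabatic: TV^(γ−1) = const with γ = 7/5.
T₂ = T₁ (V₁/V₂)^(γ−1) = 274 × (33.6/8.97)^0.4 = 274 × 1.696 = 464.7 K.
W_by = nCᵥ(T₁ − T₂) = (1.11)(20.79)(274 − 464.7) = -4400 J.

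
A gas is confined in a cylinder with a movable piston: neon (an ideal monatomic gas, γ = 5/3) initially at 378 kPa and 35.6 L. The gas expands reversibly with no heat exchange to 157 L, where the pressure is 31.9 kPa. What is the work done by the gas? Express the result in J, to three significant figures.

W ≈ 12700 J

Adiabatic: W = (P₁V₁ − P₂V₂)/(γ − 1) with γ = 5/3.
P₁V₁ = 13457 J, P₂V₂ = 5008 J.
W = (13457 − 5008) / 0.6667 = 12673 J.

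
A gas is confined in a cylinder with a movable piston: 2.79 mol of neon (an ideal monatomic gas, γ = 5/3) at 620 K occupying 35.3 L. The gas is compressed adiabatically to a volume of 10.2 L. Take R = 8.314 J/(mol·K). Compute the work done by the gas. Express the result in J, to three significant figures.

Adiabatic: TV^(γ−1) = const with γ = 5/3.
T₂ = T₁ (V₁/V₂)^(γ−1) = 620 × (35.3/10.2)^0.667 = 620 × 2.288 = 1419 K.
W_by = nCᵥ(T₁ − T₂) = (2.79)(12.47)(620 − 1419) = -27784 J.

W ≈ -27800 J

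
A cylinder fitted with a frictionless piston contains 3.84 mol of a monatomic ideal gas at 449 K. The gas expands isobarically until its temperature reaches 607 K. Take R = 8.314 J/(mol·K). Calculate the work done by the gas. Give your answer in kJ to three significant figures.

W ≈ 5.04 kJ

Isobaric: W = P ΔV = nR ΔT.
W = (3.84)(8.314)(607 − 449) = 5044 J.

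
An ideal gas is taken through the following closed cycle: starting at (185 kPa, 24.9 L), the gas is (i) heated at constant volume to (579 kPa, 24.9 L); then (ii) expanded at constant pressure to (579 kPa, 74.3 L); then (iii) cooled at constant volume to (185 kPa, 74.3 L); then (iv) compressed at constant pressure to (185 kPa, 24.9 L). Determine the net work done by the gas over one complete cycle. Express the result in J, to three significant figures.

W_net ≈ 19500 J

Constant-volume legs do no work.
W(ii) = (579)(74.3 − 24.9) = 28603 J; W(iv) = (185)(24.9 − 74.3) = -9139 J.
W_net = 28603 − 9139 = 19464 J (the clockwise enclosed area).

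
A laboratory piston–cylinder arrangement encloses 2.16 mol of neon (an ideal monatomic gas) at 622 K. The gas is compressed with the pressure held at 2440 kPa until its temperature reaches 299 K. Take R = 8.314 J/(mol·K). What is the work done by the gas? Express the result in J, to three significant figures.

Isobaric: W = P ΔV = nR ΔT.
W = (2.16)(8.314)(299 − 622) = -5801 J.

W ≈ -5800 J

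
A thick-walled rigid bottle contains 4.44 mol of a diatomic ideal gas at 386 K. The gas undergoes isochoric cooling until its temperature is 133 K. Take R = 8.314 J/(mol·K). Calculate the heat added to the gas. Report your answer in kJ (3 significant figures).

Constant volume ⇒ W = 0, so Q = ΔU = nCᵥΔT with Cᵥ = 5R/2 = 20.79 J/(mol·K).
ΔU = (4.44)(20.79)(133 − 386) = -23348 J.

Q ≈ -23.3 kJ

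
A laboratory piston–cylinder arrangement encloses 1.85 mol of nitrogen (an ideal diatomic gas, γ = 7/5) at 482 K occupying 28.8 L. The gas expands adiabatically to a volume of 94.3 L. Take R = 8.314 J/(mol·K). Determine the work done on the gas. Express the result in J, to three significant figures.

Adiabatic: TV^(γ−1) = const with γ = 7/5.
T₂ = T₁ (V₁/V₂)^(γ−1) = 482 × (28.8/94.3)^0.4 = 482 × 0.6222 = 299.9 K.
W_by = nCᵥ(T₁ − T₂) = (1.85)(20.79)(482 − 299.9) = 7002 J.
Work on gas = −W_by = -7002 J.

W ≈ -7000 J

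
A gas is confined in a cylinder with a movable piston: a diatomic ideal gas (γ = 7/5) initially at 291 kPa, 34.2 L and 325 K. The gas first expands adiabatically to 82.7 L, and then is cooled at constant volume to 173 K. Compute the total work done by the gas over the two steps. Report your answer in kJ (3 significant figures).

Step 1 (adiabatic): W = (P₁V₁ − P₂V₂)/(γ−1) = (9952 − 6991)/0.4 = 7403 J.
Step 2 (isochoric): W = 0 (constant volume).
W_total = 7403 + 0 = 7403 J.

W_total ≈ 7.40 kJ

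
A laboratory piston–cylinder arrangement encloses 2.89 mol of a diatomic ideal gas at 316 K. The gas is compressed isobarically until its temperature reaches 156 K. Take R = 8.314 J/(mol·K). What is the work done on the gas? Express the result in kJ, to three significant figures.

W ≈ 3.84 kJ

Isobaric: W = P ΔV = nR ΔT.
W = (2.89)(8.314)(156 − 316) = -3844 J.
Work on gas = −W_by = 3844 J.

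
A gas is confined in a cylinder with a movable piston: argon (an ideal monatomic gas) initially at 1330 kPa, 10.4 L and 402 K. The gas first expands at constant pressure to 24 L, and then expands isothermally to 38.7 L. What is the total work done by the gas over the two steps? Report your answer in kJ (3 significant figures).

Step 1 (isobaric): W = PΔV = (1330 kPa)(24 − 10.4 L) = 18088 J.
After step 1: P = 1330 kPa, V = 24 L, T = 927.7 K.
Step 2 (isothermal): W = P₁V₁ ln(V₂/V₁) = (31920) ln(38.7/24) = 15251 J.
W_total = 18088 + 15251 = 33339 J.

W_total ≈ 33.3 kJ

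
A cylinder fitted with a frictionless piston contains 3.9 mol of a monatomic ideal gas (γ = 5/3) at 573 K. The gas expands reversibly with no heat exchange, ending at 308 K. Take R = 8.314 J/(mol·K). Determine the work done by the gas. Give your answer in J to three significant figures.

W ≈ 12900 J

Adiabatic ⇒ Q = 0, so W_by = −ΔU = nCᵥ(T₁ − T₂).
Cᵥ = 3R/2 = 12.47 J/(mol·K).
W = (3.9)(12.47)(573 − 308) = 12889 J.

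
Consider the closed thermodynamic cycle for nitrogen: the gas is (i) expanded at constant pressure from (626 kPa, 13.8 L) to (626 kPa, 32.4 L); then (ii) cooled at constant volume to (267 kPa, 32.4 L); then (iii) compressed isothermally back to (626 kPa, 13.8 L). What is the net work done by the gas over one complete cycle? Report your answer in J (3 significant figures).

Leg (i): W = PΔV = (626)(32.4 − 13.8) = 11644 J.
Leg (ii): W = 0.
Leg (iii): W = PᵢVᵢ ln(V_f/Vᵢ) = (8651) ln(13.8/32.4) = -7383 J.
W_net = 11644 − 7383 = 4260 J.

W_net ≈ 4260 J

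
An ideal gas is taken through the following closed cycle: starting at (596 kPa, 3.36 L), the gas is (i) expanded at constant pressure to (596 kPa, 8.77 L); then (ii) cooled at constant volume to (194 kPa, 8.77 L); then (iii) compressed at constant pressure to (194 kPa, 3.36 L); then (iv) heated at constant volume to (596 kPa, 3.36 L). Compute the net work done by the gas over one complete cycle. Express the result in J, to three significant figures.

W_net ≈ 2170 J

Constant-volume legs do no work.
W(i) = (596)(8.77 − 3.36) = 3224 J; W(iii) = (194)(3.36 − 8.77) = -1050 J.
W_net = 3224 − 1050 = 2175 J (the clockwise enclosed area).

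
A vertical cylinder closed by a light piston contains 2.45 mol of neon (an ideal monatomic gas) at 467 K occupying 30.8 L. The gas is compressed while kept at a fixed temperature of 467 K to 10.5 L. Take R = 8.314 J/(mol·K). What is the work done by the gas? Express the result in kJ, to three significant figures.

W ≈ -10.2 kJ

Isothermal: W = nRT ln(V₂/V₁).
W = (2.45)(8.314)(467) × ln(10.5/30.8)
  = 9512 × -1.076
W_by_gas = -10237 J.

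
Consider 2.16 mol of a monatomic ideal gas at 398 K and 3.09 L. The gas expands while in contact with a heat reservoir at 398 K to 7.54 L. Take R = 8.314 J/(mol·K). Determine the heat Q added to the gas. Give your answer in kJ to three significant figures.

Isothermal ⇒ ΔU = 0, so Q = W = nRT ln(V₂/V₁).
Q = (2.16)(8.314)(398) ln(7.54/3.09) = 7147 × 0.8921 = 6376 J.

Q ≈ 6.38 kJ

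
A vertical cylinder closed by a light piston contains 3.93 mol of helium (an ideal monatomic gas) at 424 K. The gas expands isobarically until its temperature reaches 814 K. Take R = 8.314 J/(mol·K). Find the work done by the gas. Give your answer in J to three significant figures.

Isobaric: W = P ΔV = nR ΔT.
W = (3.93)(8.314)(814 − 424) = 12743 J.

W ≈ 12700 J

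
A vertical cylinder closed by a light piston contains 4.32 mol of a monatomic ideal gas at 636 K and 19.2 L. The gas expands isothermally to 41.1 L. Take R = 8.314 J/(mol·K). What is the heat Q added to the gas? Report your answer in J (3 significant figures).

Q ≈ 17400 J

Isothermal ⇒ ΔU = 0, so Q = W = nRT ln(V₂/V₁).
Q = (4.32)(8.314)(636) ln(41.1/19.2) = 22843 × 0.7611 = 17386 J.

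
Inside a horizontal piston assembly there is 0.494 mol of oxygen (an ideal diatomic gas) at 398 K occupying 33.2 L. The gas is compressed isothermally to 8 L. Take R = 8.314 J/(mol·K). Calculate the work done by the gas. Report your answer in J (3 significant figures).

Isothermal: W = nRT ln(V₂/V₁).
W = (0.494)(8.314)(398) × ln(8/33.2)
  = 1635 × -1.423
W_by_gas = -2326 J.

W ≈ -2330 J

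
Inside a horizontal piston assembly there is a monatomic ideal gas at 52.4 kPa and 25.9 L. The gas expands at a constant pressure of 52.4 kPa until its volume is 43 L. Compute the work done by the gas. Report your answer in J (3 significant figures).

Isobaric: W = P ΔV.
W = (52.4 kPa)(43 − 25.9 L) = (52.4)(17.1) = 896 J.

W ≈ 896 J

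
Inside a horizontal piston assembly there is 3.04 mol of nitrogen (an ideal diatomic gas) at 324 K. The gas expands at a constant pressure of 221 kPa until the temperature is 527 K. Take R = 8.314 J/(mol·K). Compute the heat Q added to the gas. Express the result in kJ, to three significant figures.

Isobaric: W = nRΔT = (3.04)(8.314)(203) = 5131 J.
ΔU = nCᵥΔT with Cᵥ = 5R/2: ΔU = (3.04)(20.79)(203) = 12827 J.
Q = ΔU + W = 12827 + 5131 = 17958 J.

Q ≈ 18.0 kJ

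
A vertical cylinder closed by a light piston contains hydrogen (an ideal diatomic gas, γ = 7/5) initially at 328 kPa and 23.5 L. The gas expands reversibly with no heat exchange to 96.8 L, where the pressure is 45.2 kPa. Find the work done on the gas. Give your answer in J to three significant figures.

W ≈ -8330 J

Adiabatic: W = (P₁V₁ − P₂V₂)/(γ − 1) with γ = 7/5.
P₁V₁ = 7708 J, P₂V₂ = 4375 J.
W = (7708 − 4375) / 0.4 = 8332 J.
Work on gas = −W_by = -8332 J.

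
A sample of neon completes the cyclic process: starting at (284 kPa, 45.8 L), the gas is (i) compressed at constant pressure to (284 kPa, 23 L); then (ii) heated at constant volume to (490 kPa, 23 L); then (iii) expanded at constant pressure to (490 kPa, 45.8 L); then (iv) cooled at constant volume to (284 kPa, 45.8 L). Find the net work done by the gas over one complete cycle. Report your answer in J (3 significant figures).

W_net ≈ 4700 J

Constant-volume legs do no work.
W(i) = (284)(23 − 45.8) = -6475 J; W(iii) = (490)(45.8 − 23) = 11172 J.
W_net = -6475 + 11172 = 4697 J (the clockwise enclosed area).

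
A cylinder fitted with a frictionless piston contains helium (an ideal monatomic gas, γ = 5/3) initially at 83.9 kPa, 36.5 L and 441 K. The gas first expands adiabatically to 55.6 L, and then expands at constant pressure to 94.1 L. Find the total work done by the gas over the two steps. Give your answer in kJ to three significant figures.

Step 1 (adiabatic): W = (P₁V₁ − P₂V₂)/(γ−1) = (3062 − 2313)/0.667 = 1124 J.
After step 1: P = 41.6 kPa, V = 55.6 L, T = 333.1 K.
Step 2 (isobaric): W = PΔV = (41.6 kPa)(94.1 − 55.6 L) = 1602 J.
W_total = 1124 + 1602 = 2726 J.

W_total ≈ 2.73 kJ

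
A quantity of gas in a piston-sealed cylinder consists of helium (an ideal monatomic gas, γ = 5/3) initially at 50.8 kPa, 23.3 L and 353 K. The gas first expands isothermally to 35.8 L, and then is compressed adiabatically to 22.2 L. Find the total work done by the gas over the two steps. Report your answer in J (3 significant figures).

W_total ≈ -158 J

Step 1 (isothermal): W = P₁V₁ ln(V₂/V₁) = (1184) ln(35.8/23.3) = 508.4 J.
After step 1: P = 33.06 kPa, V = 35.8 L, T = 353 K.
Step 2 (adiabatic): W = (P₁V₁ − P₂V₂)/(γ−1) = (1184 − 1628)/0.667 = -666.1 J.
W_total = 508.4 − 666.1 = -157.7 J.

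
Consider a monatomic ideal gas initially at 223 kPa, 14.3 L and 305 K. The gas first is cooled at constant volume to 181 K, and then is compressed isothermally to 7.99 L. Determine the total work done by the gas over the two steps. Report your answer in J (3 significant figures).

Step 1 (isochoric): W = 0 (constant volume).
After step 1: P = 132.3 kPa (V unchanged).
Step 2 (isothermal): W = P₁V₁ ln(V₂/V₁) = (1892) ln(7.99/14.3) = -1102 J.
W_total = 0 − 1102 = -1102 J.

W_total ≈ -1100 J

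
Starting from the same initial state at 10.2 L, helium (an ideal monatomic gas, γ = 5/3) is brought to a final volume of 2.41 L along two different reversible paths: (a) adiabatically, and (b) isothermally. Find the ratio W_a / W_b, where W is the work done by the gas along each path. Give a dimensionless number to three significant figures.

Path (a) adiabatic: W = P₁V₁(1 − (V₁/V₂)^(γ−1))/(γ−1) → W_a/(P₁V₁) = -2.425.
Path (b) isothermal: W = P₁V₁ ln(V₂/V₁) → W_b/(P₁V₁) = -1.443.
W_a / W_b = -2.425 / -1.443 = 1.681.

W_a / W_b ≈ 1.68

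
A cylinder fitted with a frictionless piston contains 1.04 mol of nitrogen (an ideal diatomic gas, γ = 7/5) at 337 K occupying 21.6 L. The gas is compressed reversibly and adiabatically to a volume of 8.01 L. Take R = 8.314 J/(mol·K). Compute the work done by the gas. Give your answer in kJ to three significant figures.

Adiabatic: TV^(γ−1) = const with γ = 7/5.
T₂ = T₁ (V₁/V₂)^(γ−1) = 337 × (21.6/8.01)^0.4 = 337 × 1.487 = 501.1 K.
W_by = nCᵥ(T₁ − T₂) = (1.04)(20.79)(337 − 501.1) = -3548 J.

W ≈ -3.55 kJ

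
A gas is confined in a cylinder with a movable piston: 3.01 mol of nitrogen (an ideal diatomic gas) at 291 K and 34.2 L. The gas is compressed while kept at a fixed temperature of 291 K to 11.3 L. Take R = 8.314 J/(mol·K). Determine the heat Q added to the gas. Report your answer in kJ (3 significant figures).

Isothermal ⇒ ΔU = 0, so Q = W = nRT ln(V₂/V₁).
Q = (3.01)(8.314)(291) ln(11.3/34.2) = 7282 × -1.107 = -8065 J.

Q ≈ -8.06 kJ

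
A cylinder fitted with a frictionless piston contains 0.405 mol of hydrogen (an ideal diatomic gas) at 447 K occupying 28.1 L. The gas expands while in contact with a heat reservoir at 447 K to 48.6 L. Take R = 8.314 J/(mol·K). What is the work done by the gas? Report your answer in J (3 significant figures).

W ≈ 825 J

Isothermal: W = nRT ln(V₂/V₁).
W = (0.405)(8.314)(447) × ln(48.6/28.1)
  = 1505 × 0.5479
W_by_gas = 824.6 J.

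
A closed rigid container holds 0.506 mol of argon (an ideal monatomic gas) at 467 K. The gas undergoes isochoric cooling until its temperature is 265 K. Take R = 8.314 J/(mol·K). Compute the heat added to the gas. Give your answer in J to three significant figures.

Q ≈ -1270 J

Constant volume ⇒ W = 0, so Q = ΔU = nCᵥΔT with Cᵥ = 3R/2 = 12.47 J/(mol·K).
ΔU = (0.506)(12.47)(265 − 467) = -1275 J.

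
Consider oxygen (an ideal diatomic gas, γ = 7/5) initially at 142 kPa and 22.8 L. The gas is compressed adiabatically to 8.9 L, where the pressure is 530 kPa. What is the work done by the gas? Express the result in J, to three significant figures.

Adiabatic: W = (P₁V₁ − P₂V₂)/(γ − 1) with γ = 7/5.
P₁V₁ = 3238 J, P₂V₂ = 4717 J.
W = (3238 − 4717) / 0.4 = -3699 J.

W ≈ -3700 J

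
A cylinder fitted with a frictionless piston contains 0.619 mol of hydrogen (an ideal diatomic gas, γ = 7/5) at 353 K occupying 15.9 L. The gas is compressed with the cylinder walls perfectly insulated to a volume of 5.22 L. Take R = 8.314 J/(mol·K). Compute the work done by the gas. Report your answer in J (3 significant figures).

Adiabatic: TV^(γ−1) = const with γ = 7/5.
T₂ = T₁ (V₁/V₂)^(γ−1) = 353 × (15.9/5.22)^0.4 = 353 × 1.561 = 551.1 K.
W_by = nCᵥ(T₁ − T₂) = (0.619)(20.79)(353 − 551.1) = -2549 J.

W ≈ -2550 J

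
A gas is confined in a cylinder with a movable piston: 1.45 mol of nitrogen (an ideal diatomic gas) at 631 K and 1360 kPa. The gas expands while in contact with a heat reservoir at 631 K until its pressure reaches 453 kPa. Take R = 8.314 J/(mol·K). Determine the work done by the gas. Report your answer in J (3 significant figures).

W ≈ 8360 J

Isothermal process: W = nRT ln(V₂/V₁) = nRT ln(P₁/P₂).
W = (1.45)(8.314)(631) × ln(1360/453)
  = 7607 × ln(3.002) = 7607 × 1.099
W_by_gas = 8363 J.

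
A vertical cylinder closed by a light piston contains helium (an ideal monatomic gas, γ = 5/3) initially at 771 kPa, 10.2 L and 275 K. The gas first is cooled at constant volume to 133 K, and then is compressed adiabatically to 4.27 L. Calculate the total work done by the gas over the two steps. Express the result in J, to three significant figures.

Step 1 (isochoric): W = 0 (constant volume).
After step 1: P = 372.9 kPa (V unchanged).
Step 2 (adiabatic): W = (P₁V₁ − P₂V₂)/(γ−1) = (3803 − 6797)/0.667 = -4490 J.
W_total = 0 − 4490 = -4490 J.

W_total ≈ -4490 J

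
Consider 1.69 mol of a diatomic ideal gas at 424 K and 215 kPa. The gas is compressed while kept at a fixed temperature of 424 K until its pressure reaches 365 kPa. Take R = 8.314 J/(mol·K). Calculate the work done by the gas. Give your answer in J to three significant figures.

Isothermal process: W = nRT ln(V₂/V₁) = nRT ln(P₁/P₂).
W = (1.69)(8.314)(424) × ln(215/365)
  = 5957 × ln(0.589) = 5957 × -0.5293
W_by_gas = -3153 J.

W ≈ -3150 J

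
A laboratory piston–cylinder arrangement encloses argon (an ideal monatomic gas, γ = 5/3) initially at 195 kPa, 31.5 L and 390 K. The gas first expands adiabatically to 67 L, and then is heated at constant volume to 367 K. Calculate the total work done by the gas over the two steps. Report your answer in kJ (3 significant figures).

Step 1 (adiabatic): W = (P₁V₁ − P₂V₂)/(γ−1) = (6142 − 3714)/0.667 = 3643 J.
Step 2 (isochoric): W = 0 (constant volume).
W_total = 3643 + 0 = 3643 J.

W_total ≈ 3.64 kJ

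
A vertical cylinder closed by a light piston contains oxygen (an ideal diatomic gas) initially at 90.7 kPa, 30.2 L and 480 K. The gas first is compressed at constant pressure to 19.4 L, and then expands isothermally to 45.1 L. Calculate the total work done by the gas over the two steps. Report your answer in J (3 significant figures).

W_total ≈ 505 J

Step 1 (isobaric): W = PΔV = (90.7 kPa)(19.4 − 30.2 L) = -979.6 J.
After step 1: P = 90.7 kPa, V = 19.4 L, T = 308.3 K.
Step 2 (isothermal): W = P₁V₁ ln(V₂/V₁) = (1760) ln(45.1/19.4) = 1484 J.
W_total = -979.6 + 1484 = 504.8 J.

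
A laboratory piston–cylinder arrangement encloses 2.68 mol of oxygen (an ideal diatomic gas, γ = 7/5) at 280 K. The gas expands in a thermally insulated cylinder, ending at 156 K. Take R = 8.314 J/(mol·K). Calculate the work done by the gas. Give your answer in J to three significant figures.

Adiabatic ⇒ Q = 0, so W_by = −ΔU = nCᵥ(T₁ − T₂).
Cᵥ = 5R/2 = 20.79 J/(mol·K).
W = (2.68)(20.79)(280 − 156) = 6907 J.

W ≈ 6910 J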